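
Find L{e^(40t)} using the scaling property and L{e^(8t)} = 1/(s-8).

Using L{f(at)} = (1/a)F(s/a) with a=5 and f(t) = e^(8t): L{e^(40t)} = (1/5) · 1/((s/5)-8) = (1/5) · 5/(s-40) = 1/(s-40)

Final answer: 1/(s-40)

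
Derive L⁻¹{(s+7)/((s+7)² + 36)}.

Using frequency shift: L⁻¹{(s-a)/((s-a)² + b²)} = e^(at)cos(bt). Here a=-7, b=6

Final answer: e^(-7t)·cos(6t)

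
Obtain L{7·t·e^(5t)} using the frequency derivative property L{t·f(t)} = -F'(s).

L{e^(5t)} = 1/(s-5). By frequency derivative: L{t·e^(5t)} = -d/ds[1/(s-5)] = -(-1)/(s-5)² = 1/(s-5)². Then L{7·t·e^(5t)} = 7·1/(s-5)² = 7/(s-5)²

Final answer: 7/(s-5)²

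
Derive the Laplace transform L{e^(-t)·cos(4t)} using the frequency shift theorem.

Frequency shift: L{e^(at)f(t)} = F(s-a). L{e^(-t)·cos(4t)} = (s+1)/((s+1)² + 16)

Final answer: (s+1)/((s+1)² + 16)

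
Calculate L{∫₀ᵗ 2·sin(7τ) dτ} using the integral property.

L{∫₀ᵗ f(τ)dτ} = F(s)/s with F(s) = 14/(s² + 49), so the result is (14/(s² + 49))/s = 14/(s(s² + 49))

Final answer: 14/(s(s² + 49))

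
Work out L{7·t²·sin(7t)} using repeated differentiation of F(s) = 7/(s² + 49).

F(s) = 7/(s² + 49). F'(s) = -14s/(s² + 49)². F''(s) = -14(49 - 3s²)/(s² + 49)³ = (42s² - 686)/(s² + 49)³. So L{t²·sin(7t)} = (-1)² F''(s) = (42s² - 686)/(s² + 49)³. Then L{7·t²·sin(7t)} = 7·(42s² - 686)/(s² + 49)³ = (294s² - 4802)/(s² + 49)³

Final answer: (294s² - 4802)/(s² + 49)³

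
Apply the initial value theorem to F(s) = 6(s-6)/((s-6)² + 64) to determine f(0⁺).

f(0⁺) = lim_{s→∞} sF(s) = lim_{s→∞} 6s(s-6)/((s-6)² + 64) = 6

Final answer: 6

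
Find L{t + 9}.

L{t + 9} = L{t} + 9·L{1} = 1/s² + 9/s

Final answer: 1/s² + 9/s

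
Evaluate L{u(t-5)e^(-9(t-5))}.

u(t-a)f(t-a) with f(t)=e^(-9t). L{e^(-9t)} = 1/(s+9). By time shift: e^(-5s)/(s+9)

Final answer: e^(-5s)/(s+9)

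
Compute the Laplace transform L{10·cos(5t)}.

L{cos(ωt)} = s/(s² + ω²), so L{cos(5t)} = s/(s² + 25). Then L{10·cos(5t)} = 10·s/(s² + 25) = 10s/(s² + 25)

Final answer: 10s/(s² + 25)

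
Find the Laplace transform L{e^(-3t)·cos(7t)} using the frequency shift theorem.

Frequency shift: L{e^(at)f(t)} = F(s-a). L{e^(-3t)·cos(7t)} = (s+3)/((s+3)² + 49)

Final answer: (s+3)/((s+3)² + 49)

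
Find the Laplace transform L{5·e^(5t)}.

L{e^(at)} = 1/(s-a), so L{e^(5t)} = 1/(s-5). Then L{5·e^(5t)} = 5/(s-5)

Final answer: 5/(s-5)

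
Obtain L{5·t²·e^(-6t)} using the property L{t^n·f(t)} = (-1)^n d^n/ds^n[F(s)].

L{e^(-6t)} = 1/(s+6). d/ds[1/(s+6)] = -1/(s+6)². d²/ds²[1/(s+6)] = 2/(s+6)³. So L{t²·e^(-6t)} = (-1)² · 2/(s+6)³ = 2/(s+6)³. Then L{5·t²·e^(-6t)} = 5·2/(s+6)³ = 10/(s+6)³

Final answer: 10/(s+6)³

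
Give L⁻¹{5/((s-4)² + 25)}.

Form: b/((s-a)² + b²) → e^(at)sin(bt). With a=4, b=5

Final answer: e^(4t)·sin(5t)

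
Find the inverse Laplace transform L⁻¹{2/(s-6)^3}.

L⁻¹{n!/(s-a)^(n+1)} = t^n·e^(at) with n=2, a=6. So L⁻¹{2/(s-6)^3} = t^2·e^(6t)

Final answer: t^2·e^(6t)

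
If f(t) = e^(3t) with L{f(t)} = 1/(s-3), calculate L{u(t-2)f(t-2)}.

Time shift theorem: L{u(t-a)f(t-a)} = e^(-as)F(s). Here a=2, F(s) = 1/(s-3), so L{u(t-2)f(t-2)} = e^(-2s)·1/(s-3)

Final answer: e^(-2s)·1/(s-3)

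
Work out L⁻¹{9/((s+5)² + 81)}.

Form: b/((s-a)² + b²) → e^(at)sin(bt). With a=-5, b=9

Final answer: e^(-5t)·sin(9t)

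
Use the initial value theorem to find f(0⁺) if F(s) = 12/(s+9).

f(0⁺) = lim_{s→∞} s·12/(s+9) = lim_{s→∞} 12s/(s+9) = 12

Final answer: 12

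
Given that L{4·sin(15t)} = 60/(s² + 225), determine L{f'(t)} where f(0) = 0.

L{f'(t)} = s·F(s) - f(0) = s·60/(s² + 225) - 0 = 60s/(s² + 225)

Final answer: 60s/(s² + 225)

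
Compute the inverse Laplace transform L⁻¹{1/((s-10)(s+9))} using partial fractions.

Decompose: A/(s-10) + B/(s+9). A = 1/19, B = -1/19. f(t) = (e^(10t) - e^(-9t))/19

Final answer: (e^(10t) - e^(-9t))/19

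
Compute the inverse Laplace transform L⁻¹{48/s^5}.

L⁻¹{n!/s^(n+1)} = t^n with n=4. So L⁻¹{24/s^5} = t^4, and L⁻¹{48/s^5} = (48/24)·t^4 = 2·t^4

Final answer: 2·t^4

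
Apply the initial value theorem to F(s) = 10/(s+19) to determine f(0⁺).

f(0⁺) = lim_{s→∞} s·10/(s+19) = lim_{s→∞} 10s/(s+19) = 10

Final answer: 10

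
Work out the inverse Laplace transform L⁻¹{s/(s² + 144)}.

L⁻¹{s/(s² + 144)} = cos(12t)

Final answer: cos(12t)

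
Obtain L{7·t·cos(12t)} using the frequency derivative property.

L{cos(12t)} = s/(s² + 144). Derivative: d/ds[s/(s² + 144)] = [(s² + 144) - s·2s]/(s² + 144)² = (144 - s²)/(s² + 144)². So L{t·cos(12t)} = -F'(s) = (s² - 144)/(s² + 144)². Then L{7·t·cos(12t)} = 7·(s² - 144)/(s² + 144)²

Final answer: 7·(s² - 144)/(s² + 144)²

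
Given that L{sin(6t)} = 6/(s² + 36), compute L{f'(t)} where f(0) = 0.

L{f'(t)} = s·F(s) - f(0) = s·6/(s² + 36) - 0 = 6s/(s² + 36)

Final answer: 6s/(s² + 36)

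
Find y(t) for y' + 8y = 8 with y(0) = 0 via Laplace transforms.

sY + 8Y = 8/s. Y = 8/(s(s+8)). Partial fractions: Y = 1/s - 1/(s+8)

Final answer: y(t) = (1 - e^(-8t))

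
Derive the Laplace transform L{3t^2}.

L{3t^2} = 3 · L{t^2} = 3 · 2/s^3 = 6/s^3

Final answer: 6/s^3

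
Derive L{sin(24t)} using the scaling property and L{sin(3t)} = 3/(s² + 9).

Using L{f(at)} = (1/a)F(s/a) with a=8: L{sin(24t)} = (1/8) · 3/((s/8)² + 9) = (1/8) · 3·64/(s² + 576) = 24/(s² + 576)

Final answer: 24/(s² + 576)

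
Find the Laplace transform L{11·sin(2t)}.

L{sin(ωt)} = ω/(s² + ω²), so L{sin(2t)} = 2/(s² + 4). Then L{11·sin(2t)} = 11·2/(s² + 4) = 22/(s² + 4)

Final answer: 22/(s² + 4)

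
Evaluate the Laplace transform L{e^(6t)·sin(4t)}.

L{e^(at)·sin(ωt)} = ω/((s-a)² + ω²), so L{e^(6t)·sin(4t)} = 4/((s-6)² + 16)

Final answer: 4/((s-6)² + 16)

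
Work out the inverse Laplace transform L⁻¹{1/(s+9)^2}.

L⁻¹{n!/(s-a)^(n+1)} = t^n·e^(at), so L⁻¹{1/(s+9)^2} = t·e^(-9t)

Final answer: t·e^(-9t)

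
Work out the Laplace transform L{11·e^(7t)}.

L{e^(at)} = 1/(s-a), so L{e^(7t)} = 1/(s-7). Then L{11·e^(7t)} = 11/(s-7)

Final answer: 11/(s-7)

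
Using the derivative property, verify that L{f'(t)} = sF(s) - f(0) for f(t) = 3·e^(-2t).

f'(t) = -6e^(-2t). Direct: L{f'(t)} = -6/(s+2). Property: s·3/(s+2) - 3 = (3s - 3(s+2))/(s+2) = -6/(s+2). ✓

Final answer: -6/(s+2)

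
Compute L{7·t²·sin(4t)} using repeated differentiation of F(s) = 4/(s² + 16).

F(s) = 4/(s² + 16). F'(s) = -8s/(s² + 16)². F''(s) = -8(16 - 3s²)/(s² + 16)³ = (24s² - 128)/(s² + 16)³. So L{t²·sin(4t)} = (-1)² F''(s) = (24s² - 128)/(s² + 16)³. Then L{7·t²·sin(4t)} = 7·(24s² - 128)/(s² + 16)³ = (168s² - 896)/(s² + 16)³

Final answer: (168s² - 896)/(s² + 16)³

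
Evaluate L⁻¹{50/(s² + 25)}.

This is the form c·a/(s² + a²) with a = 5, c = 10. L⁻¹ = 10·sin(5t)

Final answer: 10·sin(5t)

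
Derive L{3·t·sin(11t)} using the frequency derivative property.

L{sin(11t)} = 11/(s² + 121). By L{t·f(t)} = -F'(s): -d/ds[11/(s² + 121)] = -(11)·(-2s)/(s² + 121)² = 22s/(s² + 121)². Then L{3·t·sin(11t)} = 3·22s/(s² + 121)² = 66s/(s² + 121)²

Final answer: 66s/(s² + 121)²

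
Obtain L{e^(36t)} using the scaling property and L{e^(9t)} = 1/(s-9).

Using L{f(at)} = (1/a)F(s/a) with a=4 and f(t) = e^(9t): L{e^(36t)} = (1/4) · 1/((s/4)-9) = (1/4) · 4/(s-36) = 1/(s-36)

Final answer: 1/(s-36)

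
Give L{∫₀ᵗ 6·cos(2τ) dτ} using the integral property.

L{∫₀ᵗ f(τ)dτ} = F(s)/s with F(s) = 6s/(s² + 4), so the result is (6s/(s² + 4))/s = 6/(s² + 4)

Final answer: 6/(s² + 4)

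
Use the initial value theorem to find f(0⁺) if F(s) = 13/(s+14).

f(0⁺) = lim_{s→∞} s·13/(s+14) = lim_{s→∞} 13s/(s+14) = 13

Final answer: 13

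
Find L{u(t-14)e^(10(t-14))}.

u(t-a)f(t-a) with f(t)=e^(10t). L{e^(10t)} = 1/(s-10). By time shift: e^(-14s)/(s-10)

Final answer: e^(-14s)/(s-10)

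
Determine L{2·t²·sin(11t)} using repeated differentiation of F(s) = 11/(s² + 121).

F(s) = 11/(s² + 121). F'(s) = -22s/(s² + 121)². F''(s) = -22(121 - 3s²)/(s² + 121)³ = (66s² - 2662)/(s² + 121)³. So L{t²·sin(11t)} = (-1)² F''(s) = (66s² - 2662)/(s² + 121)³. Then L{2·t²·sin(11t)} = 2·(66s² - 2662)/(s² + 121)³ = (132s² - 5324)/(s² + 121)³

Final answer: (132s² - 5324)/(s² + 121)³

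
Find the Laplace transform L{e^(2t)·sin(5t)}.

L{e^(at)·sin(ωt)} = ω/((s-a)² + ω²), so L{e^(2t)·sin(5t)} = 5/((s-2)² + 25)

Final answer: 5/((s-2)² + 25)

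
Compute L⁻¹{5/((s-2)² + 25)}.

Form: b/((s-a)² + b²) → e^(at)sin(bt). With a=2, b=5

Final answer: e^(2t)·sin(5t)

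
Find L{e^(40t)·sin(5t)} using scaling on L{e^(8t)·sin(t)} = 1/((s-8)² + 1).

Scaling with a=5: L{e^(40t)·sin(5t)} = (1/5) · 1/((s/5-8)² + 1). Simplifying: 5/((s-40)² + 25)

Final answer: 5/((s-40)² + 25)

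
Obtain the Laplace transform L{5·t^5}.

L{t^n} = n!/s^(n+1), so L{t^5} = 120/s^6. Then L{5·t^5} = 5·120/s^6 = 600/s^6

Final answer: 600/s^6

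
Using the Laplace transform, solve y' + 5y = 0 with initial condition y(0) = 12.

L{y'} + 5L{y} = 0. sY - 12 + 5Y = 0. Y(s+5) = 12. Y = 12/(s+5)

Final answer: y(t) = 12e^(-5t)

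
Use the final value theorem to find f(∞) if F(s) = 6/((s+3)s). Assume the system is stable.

f(∞) = lim_{s→0} sF(s) = lim_{s→0} 6/(s+3) = 2

Final answer: 2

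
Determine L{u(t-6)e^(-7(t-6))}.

u(t-a)f(t-a) with f(t)=e^(-7t). L{e^(-7t)} = 1/(s+7). By time shift: e^(-6s)/(s+7)

Final answer: e^(-6s)/(s+7)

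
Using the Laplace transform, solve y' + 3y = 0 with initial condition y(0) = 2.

L{y'} + 3L{y} = 0. sY - 2 + 3Y = 0. Y(s+3) = 2. Y = 2/(s+3)

Final answer: y(t) = 2e^(-3t)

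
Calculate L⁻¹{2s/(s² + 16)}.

This is the form c·s/(s² + a²) with a = 4, c = 2. L⁻¹ = 2·cos(4t)

Final answer: 2·cos(4t)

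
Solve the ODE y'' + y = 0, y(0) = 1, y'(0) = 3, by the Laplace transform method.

L{y''} + 1L{y} = 0. s²Y - s - 3 + Y = 0. Y(s² + 1) = s + 3. Y = (s + 3)/(s² + 1). Inverting: y(t) = cos(t) + 3sin(t)

Final answer: y(t) = cos(t) + 3sin(t)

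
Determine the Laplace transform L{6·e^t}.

L{e^(at)} = 1/(s-a), so L{e^t} = 1/(s-1). Then L{6·e^t} = 6/(s-1)

Final answer: 6/(s-1)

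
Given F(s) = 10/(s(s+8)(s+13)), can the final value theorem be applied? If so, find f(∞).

Poles of sF(s) = 10/((s+8)(s+13)) are at s = -8 and s = -13, both in the left half-plane. Theorem applies. f(∞) = lim_{s→0} sF(s) = 10/(8·13) = 5/52

Final answer: 5/52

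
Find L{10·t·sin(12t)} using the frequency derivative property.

L{sin(12t)} = 12/(s² + 144). By L{t·f(t)} = -F'(s): -d/ds[12/(s² + 144)] = -(12)·(-2s)/(s² + 144)² = 24s/(s² + 144)². Then L{10·t·sin(12t)} = 10·24s/(s² + 144)² = 240s/(s² + 144)²

Final answer: 240s/(s² + 144)²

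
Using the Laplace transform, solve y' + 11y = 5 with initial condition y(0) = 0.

sY + 11Y = 5/s. Y = 5/(s(s+11)). Partial fractions: Y = 5/11/s - 5/11/(s+11)

Final answer: y(t) = 5/11(1 - e^(-11t))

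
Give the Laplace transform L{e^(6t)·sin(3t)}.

L{e^(at)·sin(ωt)} = ω/((s-a)² + ω²), so L{e^(6t)·sin(3t)} = 3/((s-6)² + 9)

Final answer: 3/((s-6)² + 9)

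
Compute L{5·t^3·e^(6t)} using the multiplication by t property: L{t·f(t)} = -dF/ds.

Using L{t^n·e^(at)} = n!/(s-a)^(n+1), L{t^3·e^(6t)} = 6/(s-6)^4, so L{5·t^3·e^(6t)} = 5·6/(s-6)^4 = 30/(s-6)^4

Final answer: 30/(s-6)^4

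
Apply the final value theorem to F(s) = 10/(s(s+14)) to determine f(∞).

f(∞) = lim_{s→0} s·10/(s(s+14)) = lim_{s→0} 10/(s+14) = 10/14 = 5/7

Final answer: 5/7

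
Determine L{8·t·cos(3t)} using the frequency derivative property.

L{cos(3t)} = s/(s² + 9). Derivative: d/ds[s/(s² + 9)] = [(s² + 9) - s·2s]/(s² + 9)² = (9 - s²)/(s² + 9)². So L{t·cos(3t)} = -F'(s) = (s² - 9)/(s² + 9)². Then L{8·t·cos(3t)} = 8·(s² - 9)/(s² + 9)²

Final answer: 8·(s² - 9)/(s² + 9)²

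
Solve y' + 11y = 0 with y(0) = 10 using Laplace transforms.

L{y'} + 11L{y} = 0. sY - 10 + 11Y = 0. Y(s+11) = 10. Y = 10/(s+11)

Final answer: y(t) = 10e^(-11t)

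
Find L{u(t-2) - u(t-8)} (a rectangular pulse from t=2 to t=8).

L{u(t-a)} = e^(-as)/s. L{u(t-2) - u(t-8)} = (e^(-2s) - e^(-8s))/s

Final answer: (e^(-2s) - e^(-8s))/s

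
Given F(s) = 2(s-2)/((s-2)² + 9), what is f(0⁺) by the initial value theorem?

f(0⁺) = lim_{s→∞} sF(s) = lim_{s→∞} 2s(s-2)/((s-2)² + 9) = 2

Final answer: 2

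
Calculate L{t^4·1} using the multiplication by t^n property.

L{1} = 1/s. d^1/ds^1[1/s] = -1/s². d^2/ds^2[1/s] = 2/s^3. d^3/ds^3[1/s] = -6/s^4. d^4/ds^4[1/s] = 24/s^5. So L{t^4} = (-1)^{4}·24/s^5 = 24/s^5

Final answer: 24/s^5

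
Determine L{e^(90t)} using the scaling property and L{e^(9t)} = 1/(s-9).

Using L{f(at)} = (1/a)F(s/a) with a=10 and f(t) = e^(9t): L{e^(90t)} = (1/10) · 1/((s/10)-9) = (1/10) · 10/(s-90) = 1/(s-90)

Final answer: 1/(s-90)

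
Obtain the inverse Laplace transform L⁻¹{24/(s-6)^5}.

L⁻¹{n!/(s-a)^(n+1)} = t^n·e^(at), so L⁻¹{24/(s-6)^5} = t^4·e^(6t)

Final answer: t^4·e^(6t)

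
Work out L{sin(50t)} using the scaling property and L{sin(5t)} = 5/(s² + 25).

Using L{f(at)} = (1/a)F(s/a) with a=10: L{sin(50t)} = (1/10) · 5/((s/10)² + 25) = (1/10) · 5·100/(s² + 2500) = 50/(s² + 2500)

Final answer: 50/(s² + 2500)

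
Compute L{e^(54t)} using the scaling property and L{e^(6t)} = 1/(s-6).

Using L{f(at)} = (1/a)F(s/a) with a=9 and f(t) = e^(6t): L{e^(54t)} = (1/9) · 1/((s/9)-6) = (1/9) · 9/(s-54) = 1/(s-54)

Final answer: 1/(s-54)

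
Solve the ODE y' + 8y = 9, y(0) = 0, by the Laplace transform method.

sY + 8Y = 9/s. Y = 9/(s(s+8)). Partial fractions: Y = 9/8/s - 9/8/(s+8)

Final answer: y(t) = 9/8(1 - e^(-8t))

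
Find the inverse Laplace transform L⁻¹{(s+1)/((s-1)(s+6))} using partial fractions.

Using partial fractions, f(t) = (2e^t + 5e^(-6t))/7

Final answer: (2e^t + 5e^(-6t))/7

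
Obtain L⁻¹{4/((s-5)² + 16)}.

Form: b/((s-a)² + b²) → e^(at)sin(bt). With a=5, b=4

Final answer: e^(5t)·sin(4t)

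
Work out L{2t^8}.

L{t^n} = n!/s^(n+1). So L{2t^8} = 2·8!/s^9 = 80640/s^9

Final answer: 80640/s^9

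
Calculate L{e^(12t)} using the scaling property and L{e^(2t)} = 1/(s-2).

Using L{f(at)} = (1/a)F(s/a) with a=6 and f(t) = e^(2t): L{e^(12t)} = (1/6) · 1/((s/6)-2) = (1/6) · 6/(s-12) = 1/(s-12)

Final answer: 1/(s-12)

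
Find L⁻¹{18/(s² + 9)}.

This is the form c·a/(s² + a²) with a = 3, c = 6. L⁻¹ = 6·sin(3t)

Final answer: 6·sin(3t)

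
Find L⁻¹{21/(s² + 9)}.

This is the form c·a/(s² + a²) with a = 3, c = 7. L⁻¹ = 7·sin(3t)

Final answer: 7·sin(3t)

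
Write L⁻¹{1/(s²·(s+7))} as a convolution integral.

1/(s²·(s+7)) = (1/s^2)·(1/(s+7)) = L{t}·L{e^(-7t)}. So f(t) = t*e^(-7t) = ∫₀ᵗ τ·e^(-7(t-τ)) dτ

Final answer: ∫₀ᵗ τ·e^(-7(t-τ)) dτ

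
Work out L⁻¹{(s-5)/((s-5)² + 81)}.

Using frequency shift: L⁻¹{(s-a)/((s-a)² + b²)} = e^(at)cos(bt). Here a=5, b=9

Final answer: e^(5t)·cos(9t)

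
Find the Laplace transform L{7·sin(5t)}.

L{sin(ωt)} = ω/(s² + ω²), so L{sin(5t)} = 5/(s² + 25). Then L{7·sin(5t)} = 7·5/(s² + 25) = 35/(s² + 25)

Final answer: 35/(s² + 25)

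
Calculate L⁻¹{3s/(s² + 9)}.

This is the form c·s/(s² + a²) with a = 3, c = 3. L⁻¹ = 3·cos(3t)

Final answer: 3·cos(3t)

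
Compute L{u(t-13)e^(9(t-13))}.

u(t-a)f(t-a) with f(t)=e^(9t). L{e^(9t)} = 1/(s-9). By time shift: e^(-13s)/(s-9)

Final answer: e^(-13s)/(s-9)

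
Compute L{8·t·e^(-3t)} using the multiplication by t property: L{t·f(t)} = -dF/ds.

Using L{t^n·e^(at)} = n!/(s-a)^(n+1), L{t·e^(-3t)} = 1/(s+3)^2, so L{8·t·e^(-3t)} = 8·1/(s+3)^2 = 8/(s+3)^2

Final answer: 8/(s+3)^2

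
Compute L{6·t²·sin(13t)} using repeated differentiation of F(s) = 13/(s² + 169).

F(s) = 13/(s² + 169). F'(s) = -26s/(s² + 169)². F''(s) = -26(169 - 3s²)/(s² + 169)³ = (78s² - 4394)/(s² + 169)³. So L{t²·sin(13t)} = (-1)² F''(s) = (78s² - 4394)/(s² + 169)³. Then L{6·t²·sin(13t)} = 6·(78s² - 4394)/(s² + 169)³ = (468s² - 26364)/(s² + 169)³

Final answer: (468s² - 26364)/(s² + 169)³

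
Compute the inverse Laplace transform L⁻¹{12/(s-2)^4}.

L⁻¹{n!/(s-a)^(n+1)} = t^n·e^(at) with n=3, a=2. So L⁻¹{6/(s-2)^4} = t^3·e^(2t), and L⁻¹{12/(s-2)^4} = (12/6)·t^3·e^(2t) = 2·t^3·e^(2t)

Final answer: 2·t^3·e^(2t)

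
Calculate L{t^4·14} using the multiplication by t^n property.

L{14} = 14/s. d^1/ds^1[1/s] = -1/s². d^2/ds^2[1/s] = 2/s^3. d^3/ds^3[1/s] = -6/s^4. d^4/ds^4[1/s] = 24/s^5. So L{t^4} = (-1)^{4}·24/s^5 = 24/s^5. Then L{t^4·14} = 14·24/s^5 = 336/s^5

Final answer: 336/s^5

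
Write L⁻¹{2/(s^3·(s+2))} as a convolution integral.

2/(s^3·(s+2)) = (2/s^3)·(1/(s+2)) = L{t^2}·L{e^(-2t)}. So f(t) = t^2*e^(-2t) = ∫₀ᵗ τ^2·e^(-2(t-τ)) dτ

Final answer: ∫₀ᵗ τ^2·e^(-2(t-τ)) dτ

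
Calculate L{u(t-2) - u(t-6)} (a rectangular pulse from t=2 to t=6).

L{u(t-a)} = e^(-as)/s. L{u(t-2) - u(t-6)} = (e^(-2s) - e^(-6s))/s

Final answer: (e^(-2s) - e^(-6s))/s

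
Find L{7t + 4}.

L{7t + 4} = 7·L{t} + 4·L{1} = 7/s² + 4/s

Final answer: 7/s² + 4/s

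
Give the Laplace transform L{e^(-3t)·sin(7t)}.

L{e^(at)·sin(ωt)} = ω/((s-a)² + ω²), so L{e^(-3t)·sin(7t)} = 7/((s+3)² + 49)

Final answer: 7/((s+3)² + 49)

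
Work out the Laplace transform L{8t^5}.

L{8t^5} = 8 · L{t^5} = 8 · 120/s^6 = 960/s^6

Final answer: 960/s^6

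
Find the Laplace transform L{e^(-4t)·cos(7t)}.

L{e^(at)·cos(ωt)} = (s-a)/((s-a)² + ω²), so L{e^(-4t)·cos(7t)} = (s+4)/((s+4)² + 49)

Final answer: (s+4)/((s+4)² + 49)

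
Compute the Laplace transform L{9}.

L{9} = 9 · L{1} = 9/s

Final answer: 9/s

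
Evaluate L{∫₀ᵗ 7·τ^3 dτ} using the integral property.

L{∫₀ᵗ f(τ)dτ} = F(s)/s with f(t) = 7t^3. F(s) = 42/s^4, so L{∫₀ᵗ 7·τ^3 dτ} = (42/s^4)/s = 42/s^5. (Check: ∫₀ᵗ 7·τ^3 dτ = 7t^4/4.)

Final answer: 42/s^5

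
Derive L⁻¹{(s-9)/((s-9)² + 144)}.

Using frequency shift: L⁻¹{(s-a)/((s-a)² + b²)} = e^(at)cos(bt). Here a=9, b=12

Final answer: e^(9t)·cos(12t)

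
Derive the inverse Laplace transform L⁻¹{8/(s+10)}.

L⁻¹{1/(s-a)} = e^(at), so L⁻¹{1/(s+10)} = e^(-10t), and L⁻¹{8/(s+10)} = 8·e^(-10t)

Final answer: 8·e^(-10t)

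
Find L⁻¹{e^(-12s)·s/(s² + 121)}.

L⁻¹{s/(s² + 121)} = cos(11t). By the time shift theorem, L⁻¹{e^(-as)F(s)} = u(t-a)f(t-a) with a=12, so L⁻¹{e^(-12s)·s/(s² + 121)} = u(t-12)·cos(11(t-12))

Final answer: u(t-12)·cos(11(t-12))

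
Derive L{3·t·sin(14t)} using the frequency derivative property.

L{sin(14t)} = 14/(s² + 196). By L{t·f(t)} = -F'(s): -d/ds[14/(s² + 196)] = -(14)·(-2s)/(s² + 196)² = 28s/(s² + 196)². Then L{3·t·sin(14t)} = 3·28s/(s² + 196)² = 84s/(s² + 196)²

Final answer: 84s/(s² + 196)²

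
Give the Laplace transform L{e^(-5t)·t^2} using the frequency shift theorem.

L{e^(at)·t^n} = n!/(s-a)^(n+1), so L{e^(-5t)·t^2} = 2/(s+5)^3

Final answer: 2/(s+5)^3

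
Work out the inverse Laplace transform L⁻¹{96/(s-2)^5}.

L⁻¹{n!/(s-a)^(n+1)} = t^n·e^(at) with n=4, a=2. So L⁻¹{24/(s-2)^5} = t^4·e^(2t), and L⁻¹{96/(s-2)^5} = (96/24)·t^4·e^(2t) = 4·t^4·e^(2t)

Final answer: 4·t^4·e^(2t)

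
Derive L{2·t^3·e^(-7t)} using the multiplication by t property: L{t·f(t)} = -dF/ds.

Using L{t^n·e^(at)} = n!/(s-a)^(n+1), L{t^3·e^(-7t)} = 6/(s+7)^4, so L{2·t^3·e^(-7t)} = 2·6/(s+7)^4 = 12/(s+7)^4

Final answer: 12/(s+7)^4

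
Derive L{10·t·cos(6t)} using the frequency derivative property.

L{cos(6t)} = s/(s² + 36). Derivative: d/ds[s/(s² + 36)] = [(s² + 36) - s·2s]/(s² + 36)² = (36 - s²)/(s² + 36)². So L{t·cos(6t)} = -F'(s) = (s² - 36)/(s² + 36)². Then L{10·t·cos(6t)} = 10·(s² - 36)/(s² + 36)²

Final answer: 10·(s² - 36)/(s² + 36)²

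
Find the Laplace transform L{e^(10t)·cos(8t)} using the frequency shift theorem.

Frequency shift: L{e^(at)f(t)} = F(s-a). L{e^(10t)·cos(8t)} = (s-10)/((s-10)² + 64)

Final answer: (s-10)/((s-10)² + 64)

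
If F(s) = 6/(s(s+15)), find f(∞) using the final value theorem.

f(∞) = lim_{s→0} s·6/(s(s+15)) = lim_{s→0} 6/(s+15) = 6/15 = 2/5

Final answer: 2/5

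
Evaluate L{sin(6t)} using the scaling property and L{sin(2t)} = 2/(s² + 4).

Using L{f(at)} = (1/a)F(s/a) with a=3: L{sin(6t)} = (1/3) · 2/((s/3)² + 4) = (1/3) · 2·9/(s² + 36) = 6/(s² + 36)

Final answer: 6/(s² + 36)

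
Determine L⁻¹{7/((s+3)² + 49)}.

Form: b/((s-a)² + b²) → e^(at)sin(bt). With a=-3, b=7

Final answer: e^(-3t)·sin(7t)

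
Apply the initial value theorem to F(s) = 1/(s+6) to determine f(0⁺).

f(0⁺) = lim_{s→∞} s·1/(s+6) = lim_{s→∞} s/(s+6) = 1

Final answer: 1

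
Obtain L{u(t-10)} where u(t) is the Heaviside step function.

L{u(t-a)} = e^(-as)/s. Here a=10, so L{u(t-10)} = e^(-10s)/s

Final answer: e^(-10s)/s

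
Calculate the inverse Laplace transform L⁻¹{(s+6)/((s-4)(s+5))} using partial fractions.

Using partial fractions, f(t) = (10e^(4t) - e^(-5t))/9

Final answer: (10e^(4t) - e^(-5t))/9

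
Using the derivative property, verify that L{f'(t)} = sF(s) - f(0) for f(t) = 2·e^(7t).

f'(t) = 14e^(7t). Direct: L{f'(t)} = 14/(s-7). Property: s·2/(s-7) - 2 = (2s - 2(s-7))/(s-7) = 14/(s-7). ✓

Final answer: 14/(s-7)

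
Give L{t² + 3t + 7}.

L{t² + 3t + 7} = 2/s³ + 3/s² + 7/s = 2/s³ + 3/s² + 7/s

Final answer: 2/s³ + 3/s² + 7/s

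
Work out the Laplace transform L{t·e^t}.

L{t^n·e^(at)} = n!/(s-a)^(n+1), so L{t·e^t} = 1/(s-1)^2

Final answer: 1/(s-1)^2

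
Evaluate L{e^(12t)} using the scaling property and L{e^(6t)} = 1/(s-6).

Using L{f(at)} = (1/a)F(s/a) with a=2 and f(t) = e^(6t): L{e^(12t)} = (1/2) · 1/((s/2)-6) = (1/2) · 2/(s-12) = 1/(s-12)

Final answer: 1/(s-12)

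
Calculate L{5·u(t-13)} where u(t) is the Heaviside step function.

L{u(t-a)} = e^(-as)/s. Here a=13, so L{u(t-13)} = e^(-13s)/s, and L{5·u(t-13)} = 5·e^(-13s)/s

Final answer: 5·e^(-13s)/s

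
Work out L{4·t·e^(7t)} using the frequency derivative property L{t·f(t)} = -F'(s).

L{e^(7t)} = 1/(s-7). By frequency derivative: L{t·e^(7t)} = -d/ds[1/(s-7)] = -(-1)/(s-7)² = 1/(s-7)². Then L{4·t·e^(7t)} = 4·1/(s-7)² = 4/(s-7)²

Final answer: 4/(s-7)²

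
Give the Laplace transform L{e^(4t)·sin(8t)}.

L{e^(at)·sin(ωt)} = ω/((s-a)² + ω²), so L{e^(4t)·sin(8t)} = 8/((s-4)² + 64)

Final answer: 8/((s-4)² + 64)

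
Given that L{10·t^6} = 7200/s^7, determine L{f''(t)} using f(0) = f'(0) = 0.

L{f''(t)} = s²F(s) - sf(0) - f'(0) = s²·7200/s^7 - 0 - 0 = 7200/s^5

Final answer: 7200/s^5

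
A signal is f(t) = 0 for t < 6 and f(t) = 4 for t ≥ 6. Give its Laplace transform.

f(t) = 4·u(t-6). L{u(t-6)} = e^(-6s)/s, so L{f(t)} = 4·e^(-6s)/s

Final answer: 4·e^(-6s)/s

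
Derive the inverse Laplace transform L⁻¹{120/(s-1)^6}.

L⁻¹{n!/(s-a)^(n+1)} = t^n·e^(at), so L⁻¹{120/(s-1)^6} = t^5·e^t

Final answer: t^5·e^t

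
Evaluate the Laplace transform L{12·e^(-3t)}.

L{e^(at)} = 1/(s-a), so L{e^(-3t)} = 1/(s+3). Then L{12·e^(-3t)} = 12/(s+3)

Final answer: 12/(s+3)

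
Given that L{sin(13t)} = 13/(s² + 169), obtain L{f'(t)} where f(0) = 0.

L{f'(t)} = s·F(s) - f(0) = s·13/(s² + 169) - 0 = 13s/(s² + 169)

Final answer: 13s/(s² + 169)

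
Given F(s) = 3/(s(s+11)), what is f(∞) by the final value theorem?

f(∞) = lim_{s→0} s·3/(s(s+11)) = lim_{s→0} 3/(s+11) = 3/11 = 3/11

Final answer: 3/11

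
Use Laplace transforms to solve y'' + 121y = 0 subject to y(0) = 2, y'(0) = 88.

L{y''} + 121L{y} = 0. s²Y - 2s - 88 + 121Y = 0. Y(s² + 121) = 2s + 88. Y = (2s + 88)/(s² + 121). Inverting: y(t) = 2cos(11t) + 8sin(11t)

Final answer: y(t) = 2cos(11t) + 8sin(11t)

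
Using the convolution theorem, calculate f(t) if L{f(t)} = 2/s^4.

2/s^4 = (2/s)·(1/s^3) = L{2}·L{t^2/2}. By convolution, f(t) = 2*t^2/2 = ∫₀ᵗ 2·τ^2/2 dτ = 2·t^3/6

Final answer: 2·t^3/6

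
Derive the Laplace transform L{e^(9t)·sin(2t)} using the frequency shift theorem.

Frequency shift: L{e^(at)f(t)} = F(s-a). L{e^(9t)·sin(2t)} = 2/((s-9)² + 4)

Final answer: 2/((s-9)² + 4)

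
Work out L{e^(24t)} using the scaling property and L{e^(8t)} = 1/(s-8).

Using L{f(at)} = (1/a)F(s/a) with a=3 and f(t) = e^(8t): L{e^(24t)} = (1/3) · 1/((s/3)-8) = (1/3) · 3/(s-24) = 1/(s-24)

Final answer: 1/(s-24)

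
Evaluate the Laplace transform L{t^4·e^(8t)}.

L{t^n·e^(at)} = n!/(s-a)^(n+1), so L{t^4·e^(8t)} = 24/(s-8)^5

Final answer: 24/(s-8)^5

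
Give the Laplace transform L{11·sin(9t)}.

L{sin(ωt)} = ω/(s² + ω²), so L{sin(9t)} = 9/(s² + 81). Then L{11·sin(9t)} = 11·9/(s² + 81) = 99/(s² + 81)

Final answer: 99/(s² + 81)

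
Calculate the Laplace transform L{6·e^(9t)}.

L{e^(at)} = 1/(s-a), so L{e^(9t)} = 1/(s-9). Then L{6·e^(9t)} = 6/(s-9)

Final answer: 6/(s-9)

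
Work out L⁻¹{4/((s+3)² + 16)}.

Form: b/((s-a)² + b²) → e^(at)sin(bt). With a=-3, b=4

Final answer: e^(-3t)·sin(4t)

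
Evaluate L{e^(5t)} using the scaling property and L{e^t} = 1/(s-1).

Using L{f(at)} = (1/a)F(s/a) with a=5 and f(t) = e^t: L{e^(5t)} = (1/5) · 1/((s/5)-1) = (1/5) · 5/(s-5) = 1/(s-5)

Final answer: 1/(s-5)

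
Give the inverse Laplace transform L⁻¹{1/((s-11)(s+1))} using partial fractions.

Decompose: A/(s-11) + B/(s+1). A = 1/12, B = -1/12. f(t) = (e^(11t) - e^(-t))/12

Final answer: (e^(11t) - e^(-t))/12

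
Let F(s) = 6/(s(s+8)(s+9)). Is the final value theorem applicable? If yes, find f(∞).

Poles of sF(s) = 6/((s+8)(s+9)) are at s = -8 and s = -9, both in the left half-plane. Theorem applies. f(∞) = lim_{s→0} sF(s) = 6/(8·9) = 1/12

Final answer: 1/12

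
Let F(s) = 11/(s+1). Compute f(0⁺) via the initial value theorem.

f(0⁺) = lim_{s→∞} s·11/(s+1) = lim_{s→∞} 11s/(s+1) = 11

Final answer: 11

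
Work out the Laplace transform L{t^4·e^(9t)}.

L{t^n·e^(at)} = n!/(s-a)^(n+1), so L{t^4·e^(9t)} = 24/(s-9)^5

Final answer: 24/(s-9)^5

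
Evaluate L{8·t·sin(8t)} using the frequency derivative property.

L{sin(8t)} = 8/(s² + 64). By L{t·f(t)} = -F'(s): -d/ds[8/(s² + 64)] = -(8)·(-2s)/(s² + 64)² = 16s/(s² + 64)². Then L{8·t·sin(8t)} = 8·16s/(s² + 64)² = 128s/(s² + 64)²

Final answer: 128s/(s² + 64)²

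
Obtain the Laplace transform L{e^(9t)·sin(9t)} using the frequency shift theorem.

Frequency shift: L{e^(at)f(t)} = F(s-a). L{e^(9t)·sin(9t)} = 9/((s-9)² + 81)

Final answer: 9/((s-9)² + 81)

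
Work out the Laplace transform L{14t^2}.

L{14t^2} = 14 · L{t^2} = 14 · 2/s^3 = 28/s^3

Final answer: 28/s^3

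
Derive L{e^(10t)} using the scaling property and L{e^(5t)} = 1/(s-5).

Using L{f(at)} = (1/a)F(s/a) with a=2 and f(t) = e^(5t): L{e^(10t)} = (1/2) · 1/((s/2)-5) = (1/2) · 2/(s-10) = 1/(s-10)

Final answer: 1/(s-10)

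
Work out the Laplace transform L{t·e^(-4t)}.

L{t^n·e^(at)} = n!/(s-a)^(n+1), so L{t·e^(-4t)} = 1/(s+4)^2

Final answer: 1/(s+4)^2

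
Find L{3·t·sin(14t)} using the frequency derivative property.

L{sin(14t)} = 14/(s² + 196). By L{t·f(t)} = -F'(s): -d/ds[14/(s² + 196)] = -(14)·(-2s)/(s² + 196)² = 28s/(s² + 196)². Then L{3·t·sin(14t)} = 3·28s/(s² + 196)² = 84s/(s² + 196)²

Final answer: 84s/(s² + 196)²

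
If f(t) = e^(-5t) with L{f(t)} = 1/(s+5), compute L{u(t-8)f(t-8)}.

Time shift theorem: L{u(t-a)f(t-a)} = e^(-as)F(s). Here a=8, F(s) = 1/(s+5), so L{u(t-8)f(t-8)} = e^(-8s)·1/(s+5)

Final answer: e^(-8s)·1/(s+5)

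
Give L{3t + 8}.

L{3t + 8} = 3·L{t} + 8·L{1} = 3/s² + 8/s

Final answer: 3/s² + 8/s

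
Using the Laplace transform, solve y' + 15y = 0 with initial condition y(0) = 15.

L{y'} + 15L{y} = 0. sY - 15 + 15Y = 0. Y(s+15) = 15. Y = 15/(s+15)

Final answer: y(t) = 15e^(-15t)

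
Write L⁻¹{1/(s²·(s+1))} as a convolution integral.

1/(s²·(s+1)) = (1/s^2)·(1/(s+1)) = L{t}·L{e^(-t)}. So f(t) = t*e^(-t) = ∫₀ᵗ τ·e^(-(t-τ)) dτ

Final answer: ∫₀ᵗ τ·e^(-(t-τ)) dτ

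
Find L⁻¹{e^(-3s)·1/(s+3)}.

L⁻¹{1/(s+3)} = e^(-3t). By the time shift theorem, L⁻¹{e^(-as)F(s)} = u(t-a)f(t-a) with a=3, so L⁻¹{e^(-3s)·1/(s+3)} = u(t-3)·e^(-3(t-3))

Final answer: u(t-3)·e^(-3(t-3))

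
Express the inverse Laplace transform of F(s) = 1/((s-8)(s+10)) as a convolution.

1/((s-8)(s+10)) = (1/(s-8))·(1/(s+10)) = L{e^(8t)}·L{e^(-10t)}. So f(t) = e^(8t)*e^(-10t) = ∫₀ᵗ e^(8τ)·e^(-10(t-τ)) dτ

Final answer: ∫₀ᵗ e^(8τ)·e^(-10(t-τ)) dτ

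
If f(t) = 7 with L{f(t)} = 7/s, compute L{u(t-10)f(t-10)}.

Time shift theorem: L{u(t-a)f(t-a)} = e^(-as)F(s). Here a=10, F(s) = 7/s, so L{u(t-10)f(t-10)} = e^(-10s)·7/s

Final answer: e^(-10s)·7/s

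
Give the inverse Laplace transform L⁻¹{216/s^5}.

L⁻¹{n!/s^(n+1)} = t^n with n=4. So L⁻¹{24/s^5} = t^4, and L⁻¹{216/s^5} = (216/24)·t^4 = 9·t^4

Final answer: 9·t^4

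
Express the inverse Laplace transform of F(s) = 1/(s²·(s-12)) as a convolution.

1/(s²·(s-12)) = (1/s^2)·(1/(s-12)) = L{t}·L{e^(12t)}. So f(t) = t*e^(12t) = ∫₀ᵗ τ·e^(12(t-τ)) dτ

Final answer: ∫₀ᵗ τ·e^(12(t-τ)) dτ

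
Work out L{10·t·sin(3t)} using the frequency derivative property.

L{sin(3t)} = 3/(s² + 9). By L{t·f(t)} = -F'(s): -d/ds[3/(s² + 9)] = -(3)·(-2s)/(s² + 9)² = 6s/(s² + 9)². Then L{10·t·sin(3t)} = 10·6s/(s² + 9)² = 60s/(s² + 9)²

Final answer: 60s/(s² + 9)²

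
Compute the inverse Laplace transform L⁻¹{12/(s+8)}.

L⁻¹{1/(s-a)} = e^(at), so L⁻¹{1/(s+8)} = e^(-8t), and L⁻¹{12/(s+8)} = 12·e^(-8t)

Final answer: 12·e^(-8t)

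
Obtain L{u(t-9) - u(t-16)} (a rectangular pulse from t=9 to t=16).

L{u(t-a)} = e^(-as)/s. L{u(t-9) - u(t-16)} = (e^(-9s) - e^(-16s))/s

Final answer: (e^(-9s) - e^(-16s))/s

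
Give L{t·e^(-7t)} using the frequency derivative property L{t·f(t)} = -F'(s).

L{e^(-7t)} = 1/(s+7). By frequency derivative: L{t·e^(-7t)} = -d/ds[1/(s+7)] = -(-1)/(s+7)² = 1/(s+7)²

Final answer: 1/(s+7)²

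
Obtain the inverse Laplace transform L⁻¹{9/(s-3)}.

L⁻¹{1/(s-a)} = e^(at), so L⁻¹{1/(s-3)} = e^(3t), and L⁻¹{9/(s-3)} = 9·e^(3t)

Final answer: 9·e^(3t)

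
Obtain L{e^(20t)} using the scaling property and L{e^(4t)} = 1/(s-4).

Using L{f(at)} = (1/a)F(s/a) with a=5 and f(t) = e^(4t): L{e^(20t)} = (1/5) · 1/((s/5)-4) = (1/5) · 5/(s-20) = 1/(s-20)

Final answer: 1/(s-20)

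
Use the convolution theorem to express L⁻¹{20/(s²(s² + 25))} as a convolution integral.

20/(s²(s² + 25)) = (1/s²)·(20/(s² + 25)) = L{t}·L{4·sin(5t)}. So f(t) = t*(4·sin(5t)) = ∫₀ᵗ 4τ·sin(5(t-τ)) dτ

Final answer: ∫₀ᵗ 4τ·sin(5(t-τ)) dτ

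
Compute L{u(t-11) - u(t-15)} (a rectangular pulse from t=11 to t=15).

L{u(t-a)} = e^(-as)/s. L{u(t-11) - u(t-15)} = (e^(-11s) - e^(-15s))/s

Final answer: (e^(-11s) - e^(-15s))/s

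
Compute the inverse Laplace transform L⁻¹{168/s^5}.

L⁻¹{n!/s^(n+1)} = t^n with n=4. So L⁻¹{24/s^5} = t^4, and L⁻¹{168/s^5} = (168/24)·t^4 = 7·t^4

Final answer: 7·t^4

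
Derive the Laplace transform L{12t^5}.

L{12t^5} = 12 · L{t^5} = 12 · 120/s^6 = 1440/s^6

Final answer: 1440/s^6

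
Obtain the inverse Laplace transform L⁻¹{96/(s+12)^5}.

L⁻¹{n!/(s-a)^(n+1)} = t^n·e^(at) with n=4, a=-12. So L⁻¹{24/(s+12)^5} = t^4·e^(-12t), and L⁻¹{96/(s+12)^5} = (96/24)·t^4·e^(-12t) = 4·t^4·e^(-12t)

Final answer: 4·t^4·e^(-12t)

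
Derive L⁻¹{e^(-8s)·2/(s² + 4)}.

L⁻¹{2/(s² + 4)} = sin(2t). By the time shift theorem, L⁻¹{e^(-as)F(s)} = u(t-a)f(t-a) with a=8, so L⁻¹{e^(-8s)·2/(s² + 4)} = u(t-8)·sin(2(t-8))

Final answer: u(t-8)·sin(2(t-8))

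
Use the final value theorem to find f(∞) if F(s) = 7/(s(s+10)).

f(∞) = lim_{s→0} s·7/(s(s+10)) = lim_{s→0} 7/(s+10) = 7/10 = 7/10

Final answer: 7/10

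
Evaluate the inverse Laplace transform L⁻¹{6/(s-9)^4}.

L⁻¹{n!/(s-a)^(n+1)} = t^n·e^(at), so L⁻¹{6/(s-9)^4} = t^3·e^(9t)

Final answer: t^3·e^(9t)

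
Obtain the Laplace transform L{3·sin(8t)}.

L{sin(ωt)} = ω/(s² + ω²), so L{sin(8t)} = 8/(s² + 64). Then L{3·sin(8t)} = 3·8/(s² + 64) = 24/(s² + 64)

Final answer: 24/(s² + 64)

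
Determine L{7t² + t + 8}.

L{7t² + t + 8} = 7·2/s³ + 1/s² + 8/s = 14/s³ + 1/s² + 8/s

Final answer: 14/s³ + 1/s² + 8/s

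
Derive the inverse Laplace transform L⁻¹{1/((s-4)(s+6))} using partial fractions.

Decompose: A/(s-4) + B/(s+6). A = 1/10, B = -1/10. f(t) = (e^(4t) - e^(-6t))/10

Final answer: (e^(4t) - e^(-6t))/10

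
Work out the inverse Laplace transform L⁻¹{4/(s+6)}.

L⁻¹{1/(s-a)} = e^(at), so L⁻¹{1/(s+6)} = e^(-6t), and L⁻¹{4/(s+6)} = 4·e^(-6t)

Final answer: 4·e^(-6t)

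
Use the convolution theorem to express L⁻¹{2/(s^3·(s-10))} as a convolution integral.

2/(s^3·(s-10)) = (2/s^3)·(1/(s-10)) = L{t^2}·L{e^(10t)}. So f(t) = t^2*e^(10t) = ∫₀ᵗ τ^2·e^(10(t-τ)) dτ

Final answer: ∫₀ᵗ τ^2·e^(10(t-τ)) dτ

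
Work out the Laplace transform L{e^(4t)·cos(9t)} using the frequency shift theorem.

Frequency shift: L{e^(at)f(t)} = F(s-a). L{e^(4t)·cos(9t)} = (s-4)/((s-4)² + 81)

Final answer: (s-4)/((s-4)² + 81)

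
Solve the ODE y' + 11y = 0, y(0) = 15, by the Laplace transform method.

L{y'} + 11L{y} = 0. sY - 15 + 11Y = 0. Y(s+11) = 15. Y = 15/(s+11)

Final answer: y(t) = 15e^(-11t)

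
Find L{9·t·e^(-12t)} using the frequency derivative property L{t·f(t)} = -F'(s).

L{e^(-12t)} = 1/(s+12). By frequency derivative: L{t·e^(-12t)} = -d/ds[1/(s+12)] = -(-1)/(s+12)² = 1/(s+12)². Then L{9·t·e^(-12t)} = 9·1/(s+12)² = 9/(s+12)²

Final answer: 9/(s+12)²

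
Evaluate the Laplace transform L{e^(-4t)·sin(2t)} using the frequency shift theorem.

Frequency shift: L{e^(at)f(t)} = F(s-a). L{e^(-4t)·sin(2t)} = 2/((s+4)² + 4)

Final answer: 2/((s+4)² + 4)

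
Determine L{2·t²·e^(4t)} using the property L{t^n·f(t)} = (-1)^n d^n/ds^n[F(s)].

L{e^(4t)} = 1/(s-4). d/ds[1/(s-4)] = -1/(s-4)². d²/ds²[1/(s-4)] = 2/(s-4)³. So L{t²·e^(4t)} = (-1)² · 2/(s-4)³ = 2/(s-4)³. Then L{2·t²·e^(4t)} = 2·2/(s-4)³ = 4/(s-4)³

Final answer: 4/(s-4)³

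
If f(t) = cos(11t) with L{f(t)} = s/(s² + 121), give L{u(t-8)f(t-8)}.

Time shift theorem: L{u(t-a)f(t-a)} = e^(-as)F(s). Here a=8, F(s) = s/(s² + 121), so L{u(t-8)f(t-8)} = e^(-8s)·s/(s² + 121)

Final answer: e^(-8s)·s/(s² + 121)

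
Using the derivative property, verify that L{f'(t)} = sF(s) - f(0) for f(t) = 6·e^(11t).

f'(t) = 66e^(11t). Direct: L{f'(t)} = 66/(s-11). Property: s·6/(s-11) - 6 = (6s - 6(s-11))/(s-11) = 66/(s-11). ✓

Final answer: 66/(s-11)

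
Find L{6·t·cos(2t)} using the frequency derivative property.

L{cos(2t)} = s/(s² + 4). Derivative: d/ds[s/(s² + 4)] = [(s² + 4) - s·2s]/(s² + 4)² = (4 - s²)/(s² + 4)². So L{t·cos(2t)} = -F'(s) = (s² - 4)/(s² + 4)². Then L{6·t·cos(2t)} = 6·(s² - 4)/(s² + 4)²

Final answer: 6·(s² - 4)/(s² + 4)²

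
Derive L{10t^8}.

L{t^n} = n!/s^(n+1). So L{10t^8} = 10·8!/s^9 = 403200/s^9

Final answer: 403200/s^9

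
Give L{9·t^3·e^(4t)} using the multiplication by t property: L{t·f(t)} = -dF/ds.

Using L{t^n·e^(at)} = n!/(s-a)^(n+1), L{t^3·e^(4t)} = 6/(s-4)^4, so L{9·t^3·e^(4t)} = 9·6/(s-4)^4 = 54/(s-4)^4

Final answer: 54/(s-4)^4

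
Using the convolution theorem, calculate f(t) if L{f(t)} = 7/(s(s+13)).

7/(s(s+13)) = (7/s)·(1/(s+13)) = L{7}·L{e^(-13t)}. By convolution, f(t) = 7*e^(-13t) = ∫₀ᵗ 7·e^(-13τ) dτ = 7·(1 - e^(-13t))/13

Final answer: 7·(1 - e^(-13t))/13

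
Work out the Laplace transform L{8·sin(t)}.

L{sin(ωt)} = ω/(s² + ω²), so L{sin(t)} = 1/(s² + 1). Then L{8·sin(t)} = 8·1/(s² + 1) = 8/(s² + 1)

Final answer: 8/(s² + 1)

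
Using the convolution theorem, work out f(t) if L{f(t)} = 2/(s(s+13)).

2/(s(s+13)) = (2/s)·(1/(s+13)) = L{2}·L{e^(-13t)}. By convolution, f(t) = 2*e^(-13t) = ∫₀ᵗ 2·e^(-13τ) dτ = 2·(1 - e^(-13t))/13

Final answer: 2·(1 - e^(-13t))/13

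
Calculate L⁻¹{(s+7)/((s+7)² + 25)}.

Using frequency shift: L⁻¹{(s-a)/((s-a)² + b²)} = e^(at)cos(bt). Here a=-7, b=5

Final answer: e^(-7t)·cos(5t)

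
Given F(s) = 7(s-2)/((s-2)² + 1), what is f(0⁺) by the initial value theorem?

f(0⁺) = lim_{s→∞} sF(s) = lim_{s→∞} 7s(s-2)/((s-2)² + 1) = 7

Final answer: 7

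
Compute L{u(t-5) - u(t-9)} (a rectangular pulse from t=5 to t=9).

L{u(t-a)} = e^(-as)/s. L{u(t-5) - u(t-9)} = (e^(-5s) - e^(-9s))/s

Final answer: (e^(-5s) - e^(-9s))/s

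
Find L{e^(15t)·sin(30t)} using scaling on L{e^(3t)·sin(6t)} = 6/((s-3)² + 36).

Scaling with a=5: L{e^(15t)·sin(30t)} = (1/5) · 6/((s/5-3)² + 36). Simplifying: 30/((s-15)² + 900)

Final answer: 30/((s-15)² + 900)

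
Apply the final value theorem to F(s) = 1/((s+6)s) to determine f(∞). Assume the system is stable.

f(∞) = lim_{s→0} sF(s) = lim_{s→0} 1/(s+6) = 1/6

Final answer: 1/6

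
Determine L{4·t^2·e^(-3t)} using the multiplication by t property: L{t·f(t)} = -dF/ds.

Using L{t^n·e^(at)} = n!/(s-a)^(n+1), L{t^2·e^(-3t)} = 2/(s+3)^3, so L{4·t^2·e^(-3t)} = 4·2/(s+3)^3 = 8/(s+3)^3

Final answer: 8/(s+3)^3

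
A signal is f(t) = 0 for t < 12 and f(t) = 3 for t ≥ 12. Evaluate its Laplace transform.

f(t) = 3·u(t-12). L{u(t-12)} = e^(-12s)/s, so L{f(t)} = 3·e^(-12s)/s

Final answer: 3·e^(-12s)/s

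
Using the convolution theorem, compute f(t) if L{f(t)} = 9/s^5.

9/s^5 = (9/s)·(1/s^4) = L{9}·L{t^3/6}. By convolution, f(t) = 9*t^3/6 = ∫₀ᵗ 9·τ^3/6 dτ = 9·t^4/24

Final answer: 9·t^4/24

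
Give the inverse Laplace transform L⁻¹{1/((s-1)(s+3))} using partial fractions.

Decompose: A/(s-1) + B/(s+3). A = 1/4, B = -1/4. f(t) = (e^t - e^(-3t))/4

Final answer: (e^t - e^(-3t))/4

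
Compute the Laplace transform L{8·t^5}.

L{t^n} = n!/s^(n+1), so L{t^5} = 120/s^6. Then L{8·t^5} = 8·120/s^6 = 960/s^6

Final answer: 960/s^6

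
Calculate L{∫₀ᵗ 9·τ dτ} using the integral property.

L{∫₀ᵗ f(τ)dτ} = F(s)/s with f(t) = 9t. F(s) = 9/s^2, so L{∫₀ᵗ 9·τ dτ} = (9/s^2)/s = 9/s^3. (Check: ∫₀ᵗ 9·τ dτ = 9t^2/2.)

Final answer: 9/s^3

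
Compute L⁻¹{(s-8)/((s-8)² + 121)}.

Using frequency shift: L⁻¹{(s-a)/((s-a)² + b²)} = e^(at)cos(bt). Here a=8, b=11

Final answer: e^(8t)·cos(11t)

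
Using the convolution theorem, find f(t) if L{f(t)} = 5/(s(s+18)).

5/(s(s+18)) = (5/s)·(1/(s+18)) = L{5}·L{e^(-18t)}. By convolution, f(t) = 5*e^(-18t) = ∫₀ᵗ 5·e^(-18τ) dτ = 5·(1 - e^(-18t))/18

Final answer: 5·(1 - e^(-18t))/18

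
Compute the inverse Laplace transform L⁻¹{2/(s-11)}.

L⁻¹{1/(s-a)} = e^(at), so L⁻¹{1/(s-11)} = e^(11t), and L⁻¹{2/(s-11)} = 2·e^(11t)

Final answer: 2·e^(11t)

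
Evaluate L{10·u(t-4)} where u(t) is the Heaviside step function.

L{u(t-a)} = e^(-as)/s. Here a=4, so L{u(t-4)} = e^(-4s)/s, and L{10·u(t-4)} = 10·e^(-4s)/s

Final answer: 10·e^(-4s)/s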